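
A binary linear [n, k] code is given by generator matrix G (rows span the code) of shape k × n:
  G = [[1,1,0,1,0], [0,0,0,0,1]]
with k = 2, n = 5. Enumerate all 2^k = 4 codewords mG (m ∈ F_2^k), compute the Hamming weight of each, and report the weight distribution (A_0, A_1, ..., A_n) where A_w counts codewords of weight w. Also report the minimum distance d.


Weight distribution: A_0 = 1, A_1 = 1, A_3 = 1, A_4 = 1. Minimum distance d = 1.

Enumerate all 2^2 = 4 messages m ∈ F_2^2.
For each, compute codeword c = mG in F_2^5, then tally its weight.
  m = 00 → c = 00000, weight = 0.
  m = 10 → c = 11010, weight = 3.
  m = 01 → c = 00001, weight = 1.
  m = 11 → c = 11011, weight = 4.
Tally weights:
  weight 0: 1 codewords.
  weight 1: 1 codewords.
  weight 3: 1 codewords.
  weight 4: 1 codewords.
Minimum distance d = smallest w > 0 with A_w > 0 = 1.
Sanity: Σ A_w = 4 = 2^2 = 4 ✓.


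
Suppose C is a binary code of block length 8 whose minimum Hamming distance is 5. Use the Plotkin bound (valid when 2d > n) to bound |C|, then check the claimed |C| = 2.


Plotkin bound M ≤ 4; given |C| = 2 ≤ bound (satisfied).

Check applicability: 2d = 10, n = 8.
2d − n = 2 > 0, so Plotkin applies.
Compute d/(2d−n) = 5/2 ≈ 2.5000.
⌊d/(2d−n)⌋ = 2.
Plotkin bound: M ≤ 2·2 = 4.
Given |C| = 2, check: satisfied.
This |C| is below the Plotkin bound.


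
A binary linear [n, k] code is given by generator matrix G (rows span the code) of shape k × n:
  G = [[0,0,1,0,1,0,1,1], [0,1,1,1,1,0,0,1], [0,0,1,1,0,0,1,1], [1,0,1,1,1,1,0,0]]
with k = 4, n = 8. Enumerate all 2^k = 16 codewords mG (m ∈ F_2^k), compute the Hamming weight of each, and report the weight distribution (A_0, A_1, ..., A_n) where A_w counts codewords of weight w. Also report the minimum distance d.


Weight distribution: A_0 = 1, A_2 = 1, A_3 = 4, A_4 = 3, A_5 = 4, A_6 = 3. Minimum distance d = 2.

Enumerate all 2^4 = 16 messages m ∈ F_2^4.
For each, compute codeword c = mG in F_2^8, then tally its weight.
  m = 0000 → c = 00000000, weight = 0.
  m = 1000 → c = 00101011, weight = 4.
  m = 0100 → c = 01111001, weight = 5.
  m = 1100 → c = 01010010, weight = 3.
  m = 0010 → c = 00110011, weight = 4.
  m = 1010 → c = 00011000, weight = 2.
  m = 0110 → c = 01001010, weight = 3.
  m = 1110 → c = 01100001, weight = 3.
  m = 0001 → c = 10111100, weight = 5.
  m = 1001 → c = 10010111, weight = 5.
  m = 0101 → c = 11000101, weight = 4.
  m = 1101 → c = 11101110, weight = 6.
  m = 0011 → c = 10001111, weight = 5.
  m = 1011 → c = 10100100, weight = 3.
  m = 0111 → c = 11110110, weight = 6.
  m = 1111 → c = 11011101, weight = 6.
Tally weights:
  weight 0: 1 codewords.
  weight 2: 1 codewords.
  weight 3: 4 codewords.
  weight 4: 3 codewords.
  weight 5: 4 codewords.
  weight 6: 3 codewords.
Minimum distance d = smallest w > 0 with A_w > 0 = 2.
Sanity: Σ A_w = 16 = 2^4 = 16 ✓.


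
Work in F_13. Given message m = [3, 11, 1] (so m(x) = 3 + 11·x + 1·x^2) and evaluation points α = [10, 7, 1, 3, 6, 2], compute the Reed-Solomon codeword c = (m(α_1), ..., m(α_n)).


c = [5, 12, 2, 6, 1, 3]

Message polynomial: m(x) = 3 + 11·x + 1·x^2 (mod 13).
For each evaluation point α_i, compute m(α_i) mod 13:
  α_1 = 10: Horner steps 1 → 8 → 5, so m(10) = 5.
  α_2 = 7: Horner steps 1 → 5 → 12, so m(7) = 12.
  α_3 = 1: Horner steps 1 → 12 → 2, so m(1) = 2.
  α_4 = 3: Horner steps 1 → 1 → 6, so m(3) = 6.
  α_5 = 6: Horner steps 1 → 4 → 1, so m(6) = 1.
  α_6 = 2: Horner steps 1 → 0 → 3, so m(2) = 3.
Codeword c = [5, 12, 2, 6, 1, 3] ∈ F_13^6.


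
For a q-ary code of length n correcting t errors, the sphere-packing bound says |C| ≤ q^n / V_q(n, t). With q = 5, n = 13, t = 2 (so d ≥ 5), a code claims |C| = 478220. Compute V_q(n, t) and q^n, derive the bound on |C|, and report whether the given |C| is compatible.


V_q(n, t) = 1301, q^n = 1220703125, Hamming bound = 938280, |C| = 478220 ≤ bound (satisfied).

Step 1: Compute V_q(n, t) = Σ_{j=0}^2 C(n, j) (q−1)^j.
  j = 0: C(13,0)·(4)^0 = 1·1 = 1.
  j = 1: C(13,1)·(4)^1 = 13·4 = 52.
  j = 2: C(13,2)·(4)^2 = 78·16 = 1248.
  V_q(n, t) = 1 + 52 + 1248 = 1301.
Step 2: q^n = 5^13 = 1220703125.
Step 3: Hamming bound ⌊q^n / V_q(n,t)⌋ = ⌊1220703125/1301⌋ = 938280.
Step 4: Compare |C| = 478220 to 938280: satisfied.
The claimed |C| lies below the Hamming bound.


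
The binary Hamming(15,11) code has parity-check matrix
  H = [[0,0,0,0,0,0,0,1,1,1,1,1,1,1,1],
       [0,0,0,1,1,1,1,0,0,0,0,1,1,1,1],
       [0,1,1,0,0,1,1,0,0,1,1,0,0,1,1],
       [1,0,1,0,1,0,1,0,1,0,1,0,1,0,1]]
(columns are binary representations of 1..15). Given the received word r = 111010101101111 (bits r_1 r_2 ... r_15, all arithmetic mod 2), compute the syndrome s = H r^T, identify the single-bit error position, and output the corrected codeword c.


s = (0, 0, 0, 1)^T, error position = 1, corrected codeword c = 011010101101111

Compute s = H r^T mod 2 one row at a time:
  s_1 = 0 + 1 + 1 + 0 + 1 + 1 + 1 + 1 = 6 ≡ 0 (mod 2).
  s_2 = 0 + 1 + 0 + 1 + 1 + 1 + 1 + 1 = 6 ≡ 0 (mod 2).
  s_3 = 1 + 1 + 0 + 1 + 1 + 0 + 1 + 1 = 6 ≡ 0 (mod 2).
  s_4 = 1 + 1 + 1 + 1 + 1 + 0 + 1 + 1 = 7 ≡ 1 (mod 2).
s = (0, 0, 0, 1)^T — this equals column 1 of H (binary 0001), so error is at position 1.
Correct: flip bit 1 of r = 111010101101111 to get c = 011010101101111.


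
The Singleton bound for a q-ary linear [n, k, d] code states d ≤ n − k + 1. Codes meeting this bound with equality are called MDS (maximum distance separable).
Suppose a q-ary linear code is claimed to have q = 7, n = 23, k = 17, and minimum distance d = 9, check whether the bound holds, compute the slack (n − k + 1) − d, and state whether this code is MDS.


Singleton RHS = n − k + 1 = 7, slack = -2, bound violated (no such code; not MDS).

Singleton bound: d ≤ n − k + 1.
Here n = 23, k = 17, so n − k + 1 = 7.
Given d = 9, check d ≤ 7: NO.
Slack = (n − k + 1) − d = -2.
The slack is negative: d = 9 exceeds n − k + 1 = 7 by 2, so the Singleton bound is violated and no linear [23, 17, 9]_7 code can exist. In particular it is not MDS (MDS requires d = n − k + 1 exactly).
Description: the claimed parameters are [23, 17, 9]_7; such a code would be impossible (violates the Singleton bound).


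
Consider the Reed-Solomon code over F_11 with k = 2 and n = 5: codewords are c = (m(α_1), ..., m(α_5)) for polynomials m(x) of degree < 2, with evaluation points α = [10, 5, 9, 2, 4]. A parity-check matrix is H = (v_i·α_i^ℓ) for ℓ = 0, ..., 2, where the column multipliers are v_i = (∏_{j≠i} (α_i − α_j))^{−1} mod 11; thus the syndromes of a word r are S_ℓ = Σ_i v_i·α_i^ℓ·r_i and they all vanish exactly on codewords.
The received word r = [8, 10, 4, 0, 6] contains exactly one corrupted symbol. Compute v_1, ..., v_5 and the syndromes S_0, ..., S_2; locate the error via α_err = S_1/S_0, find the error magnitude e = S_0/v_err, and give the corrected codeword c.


S = (4, 8, 5), error at position 4, error magnitude e = 2, c = [8, 10, 4, 9, 6].

Step 1: column multipliers v_i = (∏_{j≠i}(α_i − α_j))^{−1} mod 11.
  i = 1 (α = 10): (10−5)(10−9)(10−2)(10−4) = 5·1·8·6 = 240 ≡ 9, so v_1 = 9^{−1} = 5 (mod 11).
  i = 2 (α = 5): (5−10)(5−9)(5−2)(5−4) = (−5)·(−4)·3·1 = 60 ≡ 5, so v_2 = 5^{−1} = 9 (mod 11).
  i = 3 (α = 9): (9−10)(9−5)(9−2)(9−4) = (−1)·4·7·5 = −140 ≡ 3, so v_3 = 3^{−1} = 4 (mod 11).
  i = 4 (α = 2): (2−10)(2−5)(2−9)(2−4) = (−8)·(−3)·(−7)·(−2) = 336 ≡ 6, so v_4 = 6^{−1} = 2 (mod 11).
  i = 5 (α = 4): (4−10)(4−5)(4−9)(4−2) = (−6)·(−1)·(−5)·2 = −60 ≡ 6, so v_5 = 6^{−1} = 2 (mod 11).
  v = [5, 9, 4, 2, 2].
Step 2: syndromes of r = [8, 10, 4, 0, 6] (all sums mod 11).
  S_0 = Σ v_i r_i = 5·8 + 9·10 + 4·4 + 2·0 + 2·6 = 158 ≡ 4.
  S_1 = Σ v_i α_i r_i = 5·10·8 + 9·5·10 + 4·9·4 + 2·2·0 + 2·4·6 = 1042 ≡ 8.
  α_i^2 mod 11 = [1, 3, 4, 4, 5].
  S_2 = Σ v_i α_i^2 r_i = 5·1·8 + 9·3·10 + 4·4·4 + 2·4·0 + 2·5·6 = 434 ≡ 5.
  S = (4, 8, 5) ≠ 0, so r is not a codeword (an error is present).
Step 3: locate the error. For a single error e at position i, S_ℓ = v_i·e·α_i^ℓ, so α_err = S_1/S_0.
  S_0^{−1} = 4^{−1} = 3 (mod 11), so α_err = 8·3 = 24 ≡ 2 = α_4. Error position i = 4.
  Consistency check: S_2/S_1 = 5·7 = 35 ≡ 2 = α_err ✓ (single-error assumption holds).
Step 4: error magnitude e = S_0/v_4 = S_0·∏_{j≠4}(α_4 − α_j) = 4·6 = 24 ≡ 2 (mod 11).
Step 5: correct position 4: c_4 = r_4 − e = 0 − 2 ≡ 9 (mod 11). Hence c = [8, 10, 4, 9, 6].
  Check: interpolating c through the α_i gives m(x) = 1 + 4·x (degree < 2) with m(α_i) = c_i for every i, so c is indeed a codeword.


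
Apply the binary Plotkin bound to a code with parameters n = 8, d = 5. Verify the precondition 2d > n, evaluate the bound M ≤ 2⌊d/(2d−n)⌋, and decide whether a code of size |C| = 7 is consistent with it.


Plotkin bound M ≤ 4; given |C| = 7 > bound (violated).

Check applicability: 2d = 10, n = 8.
2d − n = 2 > 0, so Plotkin applies.
Compute d/(2d−n) = 5/2 ≈ 2.5000.
⌊d/(2d−n)⌋ = 2.
Plotkin bound: M ≤ 2·2 = 4.
Given |C| = 7, check: VIOLATED.
This |C| is above the Plotkin bound, so no binary code with n = 8, d = 5 and 7 codewords exists.


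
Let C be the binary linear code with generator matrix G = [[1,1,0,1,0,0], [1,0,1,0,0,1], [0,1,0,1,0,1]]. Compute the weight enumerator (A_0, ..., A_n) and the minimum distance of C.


Weight distribution: A_0 = 1, A_1 = 1, A_2 = 1, A_3 = 3, A_4 = 2. Minimum distance d = 1.

Enumerate all 2^3 = 8 messages m ∈ F_2^3.
For each, compute codeword c = mG in F_2^6, then tally its weight.
  m = 000 → c = 000000, weight = 0.
  m = 100 → c = 110100, weight = 3.
  m = 010 → c = 101001, weight = 3.
  m = 110 → c = 011101, weight = 4.
  m = 001 → c = 010101, weight = 3.
  m = 101 → c = 100001, weight = 2.
  m = 011 → c = 111100, weight = 4.
  m = 111 → c = 001000, weight = 1.
Tally weights:
  weight 0: 1 codewords.
  weight 1: 1 codewords.
  weight 2: 1 codewords.
  weight 3: 3 codewords.
  weight 4: 2 codewords.
Minimum distance d = smallest w > 0 with A_w > 0 = 1.
Sanity: Σ A_w = 8 = 2^3 = 8 ✓.


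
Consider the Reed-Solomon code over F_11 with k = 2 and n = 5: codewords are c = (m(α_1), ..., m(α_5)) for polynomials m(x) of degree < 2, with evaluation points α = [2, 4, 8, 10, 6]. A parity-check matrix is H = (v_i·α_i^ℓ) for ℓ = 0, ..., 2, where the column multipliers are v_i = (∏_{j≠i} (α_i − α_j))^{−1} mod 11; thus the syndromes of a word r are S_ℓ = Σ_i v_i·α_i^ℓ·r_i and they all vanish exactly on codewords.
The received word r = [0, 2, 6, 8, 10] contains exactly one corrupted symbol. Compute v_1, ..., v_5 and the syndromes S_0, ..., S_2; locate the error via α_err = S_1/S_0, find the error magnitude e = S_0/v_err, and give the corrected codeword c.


S = (8, 4, 2), error at position 5, error magnitude e = 6, c = [0, 2, 6, 8, 4].

Step 1: column multipliers v_i = (∏_{j≠i}(α_i − α_j))^{−1} mod 11.
  i = 1 (α = 2): (2−4)(2−8)(2−10)(2−6) = (−2)·(−6)·(−8)·(−4) = 384 ≡ 10, so v_1 = 10^{−1} = 10 (mod 11).
  i = 2 (α = 4): (4−2)(4−8)(4−10)(4−6) = 2·(−4)·(−6)·(−2) = −96 ≡ 3, so v_2 = 3^{−1} = 4 (mod 11).
  i = 3 (α = 8): (8−2)(8−4)(8−10)(8−6) = 6·4·(−2)·2 = −96 ≡ 3, so v_3 = 3^{−1} = 4 (mod 11).
  i = 4 (α = 10): (10−2)(10−4)(10−8)(10−6) = 8·6·2·4 = 384 ≡ 10, so v_4 = 10^{−1} = 10 (mod 11).
  i = 5 (α = 6): (6−2)(6−4)(6−8)(6−10) = 4·2·(−2)·(−4) = 64 ≡ 9, so v_5 = 9^{−1} = 5 (mod 11).
  v = [10, 4, 4, 10, 5].
Step 2: syndromes of r = [0, 2, 6, 8, 10] (all sums mod 11).
  S_0 = Σ v_i r_i = 10·0 + 4·2 + 4·6 + 10·8 + 5·10 = 162 ≡ 8.
  S_1 = Σ v_i α_i r_i = 10·2·0 + 4·4·2 + 4·8·6 + 10·10·8 + 5·6·10 = 1324 ≡ 4.
  α_i^2 mod 11 = [4, 5, 9, 1, 3].
  S_2 = Σ v_i α_i^2 r_i = 10·4·0 + 4·5·2 + 4·9·6 + 10·1·8 + 5·3·10 = 486 ≡ 2.
  S = (8, 4, 2) ≠ 0, so r is not a codeword (an error is present).
Step 3: locate the error. For a single error e at position i, S_ℓ = v_i·e·α_i^ℓ, so α_err = S_1/S_0.
  S_0^{−1} = 8^{−1} = 7 (mod 11), so α_err = 4·7 = 28 ≡ 6 = α_5. Error position i = 5.
  Consistency check: S_2/S_1 = 2·3 = 6 ≡ 6 = α_err ✓ (single-error assumption holds).
Step 4: error magnitude e = S_0/v_5 = S_0·∏_{j≠5}(α_5 − α_j) = 8·9 = 72 ≡ 6 (mod 11).
Step 5: correct position 5: c_5 = r_5 − e = 10 − 6 ≡ 4 (mod 11). Hence c = [0, 2, 6, 8, 4].
  Check: interpolating c through the α_i gives m(x) = 9 + 1·x (degree < 2) with m(α_i) = c_i for every i, so c is indeed a codeword.


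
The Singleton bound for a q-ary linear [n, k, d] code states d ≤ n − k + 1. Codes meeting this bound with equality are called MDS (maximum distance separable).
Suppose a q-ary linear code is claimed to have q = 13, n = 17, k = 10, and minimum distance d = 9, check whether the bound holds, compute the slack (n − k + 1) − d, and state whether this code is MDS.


Singleton RHS = n − k + 1 = 8, slack = -1, bound violated (no such code; not MDS).

Singleton bound: d ≤ n − k + 1.
Here n = 17, k = 10, so n − k + 1 = 8.
Given d = 9, check d ≤ 8: NO.
Slack = (n − k + 1) − d = -1.
The slack is negative: d = 9 exceeds n − k + 1 = 8 by 1, so the Singleton bound is violated and no linear [17, 10, 9]_13 code can exist. In particular it is not MDS (MDS requires d = n − k + 1 exactly).
Description: the claimed parameters are [17, 10, 9]_13; such a code would be impossible (violates the Singleton bound).


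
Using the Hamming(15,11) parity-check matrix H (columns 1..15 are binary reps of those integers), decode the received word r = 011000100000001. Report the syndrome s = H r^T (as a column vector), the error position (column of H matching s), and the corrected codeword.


s = (1, 0, 0, 1)^T, error position = 9, corrected codeword c = 011000101000001

Compute s = H r^T mod 2 one row at a time:
  s_1 = 0 + 0 + 0 + 0 + 0 + 0 + 0 + 1 = 1 ≡ 1 (mod 2).
  s_2 = 0 + 0 + 0 + 1 + 0 + 0 + 0 + 1 = 2 ≡ 0 (mod 2).
  s_3 = 1 + 1 + 0 + 1 + 0 + 0 + 0 + 1 = 4 ≡ 0 (mod 2).
  s_4 = 0 + 1 + 0 + 1 + 0 + 0 + 0 + 1 = 3 ≡ 1 (mod 2).
s = (1, 0, 0, 1)^T — this equals column 9 of H (binary 1001), so error is at position 9.
Correct: flip bit 9 of r = 011000100000001 to get c = 011000101000001.


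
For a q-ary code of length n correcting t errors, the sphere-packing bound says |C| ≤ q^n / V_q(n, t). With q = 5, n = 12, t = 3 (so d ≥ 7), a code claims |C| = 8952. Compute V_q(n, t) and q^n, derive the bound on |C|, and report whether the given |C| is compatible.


V_q(n, t) = 15185, q^n = 244140625, Hamming bound = 16077, |C| = 8952 ≤ bound (satisfied).

Step 1: Compute V_q(n, t) = Σ_{j=0}^3 C(n, j) (q−1)^j.
  j = 0: C(12,0)·(4)^0 = 1·1 = 1.
  j = 1: C(12,1)·(4)^1 = 12·4 = 48.
  j = 2: C(12,2)·(4)^2 = 66·16 = 1056.
  j = 3: C(12,3)·(4)^3 = 220·64 = 14080.
  V_q(n, t) = 1 + 48 + 1056 + 14080 = 15185.
Step 2: q^n = 5^12 = 244140625.
Step 3: Hamming bound ⌊q^n / V_q(n,t)⌋ = ⌊244140625/15185⌋ = 16077.
Step 4: Compare |C| = 8952 to 16077: satisfied.
The claimed |C| lies below the Hamming bound.


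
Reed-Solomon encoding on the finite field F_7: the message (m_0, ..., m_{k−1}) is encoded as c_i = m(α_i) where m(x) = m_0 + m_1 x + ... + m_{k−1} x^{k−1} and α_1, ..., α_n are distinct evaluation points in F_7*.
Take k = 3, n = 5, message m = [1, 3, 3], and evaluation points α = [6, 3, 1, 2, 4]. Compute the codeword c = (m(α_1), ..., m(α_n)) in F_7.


c = [1, 2, 0, 5, 5]

Message polynomial: m(x) = 1 + 3·x + 3·x^2 (mod 7).
For each evaluation point α_i, compute m(α_i) mod 7:
  α_1 = 6: Horner steps 3 → 0 → 1, so m(6) = 1.
  α_2 = 3: Horner steps 3 → 5 → 2, so m(3) = 2.
  α_3 = 1: Horner steps 3 → 6 → 0, so m(1) = 0.
  α_4 = 2: Horner steps 3 → 2 → 5, so m(2) = 5.
  α_5 = 4: Horner steps 3 → 1 → 5, so m(4) = 5.
Codeword c = [1, 2, 0, 5, 5] ∈ F_7^5.


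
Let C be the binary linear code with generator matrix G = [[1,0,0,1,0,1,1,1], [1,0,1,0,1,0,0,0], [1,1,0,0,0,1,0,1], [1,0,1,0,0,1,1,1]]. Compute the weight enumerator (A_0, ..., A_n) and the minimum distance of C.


Weight distribution: A_0 = 1, A_2 = 1, A_3 = 4, A_4 = 3, A_5 = 4, A_6 = 3. Minimum distance d = 2.

Enumerate all 2^4 = 16 messages m ∈ F_2^4.
For each, compute codeword c = mG in F_2^8, then tally its weight.
  m = 0000 → c = 00000000, weight = 0.
  m = 1000 → c = 10010111, weight = 5.
  m = 0100 → c = 10101000, weight = 3.
  m = 1100 → c = 00111111, weight = 6.
  m = 0010 → c = 11000101, weight = 4.
  m = 1010 → c = 01010010, weight = 3.
  m = 0110 → c = 01101101, weight = 5.
  m = 1110 → c = 11111010, weight = 6.
  m = 0001 → c = 10100111, weight = 5.
  m = 1001 → c = 00110000, weight = 2.
  m = 0101 → c = 00001111, weight = 4.
  m = 1101 → c = 10011000, weight = 3.
  m = 0011 → c = 01100010, weight = 3.
  m = 1011 → c = 11110101, weight = 6.
  m = 0111 → c = 11001010, weight = 4.
  m = 1111 → c = 01011101, weight = 5.
Tally weights:
  weight 0: 1 codewords.
  weight 2: 1 codewords.
  weight 3: 4 codewords.
  weight 4: 3 codewords.
  weight 5: 4 codewords.
  weight 6: 3 codewords.
Minimum distance d = smallest w > 0 with A_w > 0 = 2.
Sanity: Σ A_w = 16 = 2^4 = 16 ✓.


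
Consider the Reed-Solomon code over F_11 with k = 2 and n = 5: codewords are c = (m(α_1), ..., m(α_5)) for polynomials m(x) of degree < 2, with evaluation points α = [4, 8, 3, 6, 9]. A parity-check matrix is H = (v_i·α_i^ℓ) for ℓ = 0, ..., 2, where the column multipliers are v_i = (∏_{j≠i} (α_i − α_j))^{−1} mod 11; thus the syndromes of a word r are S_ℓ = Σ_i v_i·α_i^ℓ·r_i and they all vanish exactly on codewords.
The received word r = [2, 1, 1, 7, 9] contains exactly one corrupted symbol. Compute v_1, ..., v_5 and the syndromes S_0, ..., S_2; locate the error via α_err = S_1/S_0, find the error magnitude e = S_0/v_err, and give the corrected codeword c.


S = (9, 5, 4), error at position 3, error magnitude e = 7, c = [2, 1, 5, 7, 9].

Step 1: column multipliers v_i = (∏_{j≠i}(α_i − α_j))^{−1} mod 11.
  i = 1 (α = 4): (4−8)(4−3)(4−6)(4−9) = (−4)·1·(−2)·(−5) = −40 ≡ 4, so v_1 = 4^{−1} = 3 (mod 11).
  i = 2 (α = 8): (8−4)(8−3)(8−6)(8−9) = 4·5·2·(−1) = −40 ≡ 4, so v_2 = 4^{−1} = 3 (mod 11).
  i = 3 (α = 3): (3−4)(3−8)(3−6)(3−9) = (−1)·(−5)·(−3)·(−6) = 90 ≡ 2, so v_3 = 2^{−1} = 6 (mod 11).
  i = 4 (α = 6): (6−4)(6−8)(6−3)(6−9) = 2·(−2)·3·(−3) = 36 ≡ 3, so v_4 = 3^{−1} = 4 (mod 11).
  i = 5 (α = 9): (9−4)(9−8)(9−3)(9−6) = 5·1·6·3 = 90 ≡ 2, so v_5 = 2^{−1} = 6 (mod 11).
  v = [3, 3, 6, 4, 6].
Step 2: syndromes of r = [2, 1, 1, 7, 9] (all sums mod 11).
  S_0 = Σ v_i r_i = 3·2 + 3·1 + 6·1 + 4·7 + 6·9 = 97 ≡ 9.
  S_1 = Σ v_i α_i r_i = 3·4·2 + 3·8·1 + 6·3·1 + 4·6·7 + 6·9·9 = 720 ≡ 5.
  α_i^2 mod 11 = [5, 9, 9, 3, 4].
  S_2 = Σ v_i α_i^2 r_i = 3·5·2 + 3·9·1 + 6·9·1 + 4·3·7 + 6·4·9 = 411 ≡ 4.
  S = (9, 5, 4) ≠ 0, so r is not a codeword (an error is present).
Step 3: locate the error. For a single error e at position i, S_ℓ = v_i·e·α_i^ℓ, so α_err = S_1/S_0.
  S_0^{−1} = 9^{−1} = 5 (mod 11), so α_err = 5·5 = 25 ≡ 3 = α_3. Error position i = 3.
  Consistency check: S_2/S_1 = 4·9 = 36 ≡ 3 = α_err ✓ (single-error assumption holds).
Step 4: error magnitude e = S_0/v_3 = S_0·∏_{j≠3}(α_3 − α_j) = 9·2 = 18 ≡ 7 (mod 11).
Step 5: correct position 3: c_3 = r_3 − e = 1 − 7 ≡ 5 (mod 11). Hence c = [2, 1, 5, 7, 9].
  Check: interpolating c through the α_i gives m(x) = 3 + 8·x (degree < 2) with m(α_i) = c_i for every i, so c is indeed a codeword.


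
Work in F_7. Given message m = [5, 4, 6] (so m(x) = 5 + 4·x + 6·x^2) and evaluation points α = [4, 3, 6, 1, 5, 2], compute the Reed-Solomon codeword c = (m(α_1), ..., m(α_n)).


c = [5, 1, 0, 1, 0, 2]

Message polynomial: m(x) = 5 + 4·x + 6·x^2 (mod 7).
For each evaluation point α_i, compute m(α_i) mod 7:
  α_1 = 4: Horner steps 6 → 0 → 5, so m(4) = 5.
  α_2 = 3: Horner steps 6 → 1 → 1, so m(3) = 1.
  α_3 = 6: Horner steps 6 → 5 → 0, so m(6) = 0.
  α_4 = 1: Horner steps 6 → 3 → 1, so m(1) = 1.
  α_5 = 5: Horner steps 6 → 6 → 0, so m(5) = 0.
  α_6 = 2: Horner steps 6 → 2 → 2, so m(2) = 2.
Codeword c = [5, 1, 0, 1, 0, 2] ∈ F_7^6.


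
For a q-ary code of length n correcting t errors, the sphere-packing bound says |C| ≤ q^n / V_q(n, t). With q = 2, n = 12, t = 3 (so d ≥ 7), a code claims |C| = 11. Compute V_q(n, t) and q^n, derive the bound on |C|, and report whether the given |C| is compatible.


V_q(n, t) = 299, q^n = 4096, Hamming bound = 13, |C| = 11 ≤ bound (satisfied).

Step 1: Compute V_q(n, t) = Σ_{j=0}^3 C(n, j) (q−1)^j.
  j = 0: C(12,0)·(1)^0 = 1·1 = 1.
  j = 1: C(12,1)·(1)^1 = 12·1 = 12.
  j = 2: C(12,2)·(1)^2 = 66·1 = 66.
  j = 3: C(12,3)·(1)^3 = 220·1 = 220.
  V_q(n, t) = 1 + 12 + 66 + 220 = 299.
Step 2: q^n = 2^12 = 4096.
Step 3: Hamming bound ⌊q^n / V_q(n,t)⌋ = ⌊4096/299⌋ = 13.
Step 4: Compare |C| = 11 to 13: satisfied.
The claimed |C| lies below the Hamming bound.


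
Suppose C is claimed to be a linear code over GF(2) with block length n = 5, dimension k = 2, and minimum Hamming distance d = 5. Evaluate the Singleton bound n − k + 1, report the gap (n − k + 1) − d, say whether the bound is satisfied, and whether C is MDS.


Singleton RHS = n − k + 1 = 4, slack = -1, bound violated (no such code; not MDS).

Singleton bound: d ≤ n − k + 1.
Here n = 5, k = 2, so n − k + 1 = 4.
Given d = 5, check d ≤ 4: NO.
Slack = (n − k + 1) − d = -1.
The slack is negative: d = 5 exceeds n − k + 1 = 4 by 1, so the Singleton bound is violated and no linear [5, 2, 5]_2 code can exist. In particular it is not MDS (MDS requires d = n − k + 1 exactly).
Description: the claimed parameters are [5, 2, 5]_2; such a code would be impossible (violates the Singleton bound).


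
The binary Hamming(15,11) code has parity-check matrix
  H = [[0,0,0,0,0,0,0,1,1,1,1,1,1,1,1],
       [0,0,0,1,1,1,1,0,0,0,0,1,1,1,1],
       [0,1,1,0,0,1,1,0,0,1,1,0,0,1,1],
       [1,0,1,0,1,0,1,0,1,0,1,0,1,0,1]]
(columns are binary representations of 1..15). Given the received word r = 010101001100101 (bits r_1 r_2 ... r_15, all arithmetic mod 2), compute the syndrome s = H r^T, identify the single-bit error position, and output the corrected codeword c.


s = (0, 0, 0, 1)^T, error position = 1, corrected codeword c = 110101001100101

Compute s = H r^T mod 2 one row at a time:
  s_1 = 0 + 1 + 1 + 0 + 0 + 1 + 0 + 1 = 4 ≡ 0 (mod 2).
  s_2 = 1 + 0 + 1 + 0 + 0 + 1 + 0 + 1 = 4 ≡ 0 (mod 2).
  s_3 = 1 + 0 + 1 + 0 + 1 + 0 + 0 + 1 = 4 ≡ 0 (mod 2).
  s_4 = 0 + 0 + 0 + 0 + 1 + 0 + 1 + 1 = 3 ≡ 1 (mod 2).
s = (0, 0, 0, 1)^T — this equals column 1 of H (binary 0001), so error is at position 1.
Correct: flip bit 1 of r = 010101001100101 to get c = 110101001100101.


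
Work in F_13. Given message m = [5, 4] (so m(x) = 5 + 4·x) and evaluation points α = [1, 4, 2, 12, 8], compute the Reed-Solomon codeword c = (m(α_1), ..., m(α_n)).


c = [9, 8, 0, 1, 11]

Message polynomial: m(x) = 5 + 4·x (mod 13).
For each evaluation point α_i, compute m(α_i) mod 13:
  α_1 = 1: Horner steps 4 → 9, so m(1) = 9.
  α_2 = 4: Horner steps 4 → 8, so m(4) = 8.
  α_3 = 2: Horner steps 4 → 0, so m(2) = 0.
  α_4 = 12: Horner steps 4 → 1, so m(12) = 1.
  α_5 = 8: Horner steps 4 → 11, so m(8) = 11.
Codeword c = [9, 8, 0, 1, 11] ∈ F_13^5.


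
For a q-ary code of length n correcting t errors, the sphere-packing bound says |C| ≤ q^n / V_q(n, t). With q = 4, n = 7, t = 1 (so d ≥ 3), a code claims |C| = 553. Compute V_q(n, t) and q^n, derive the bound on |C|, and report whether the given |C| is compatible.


V_q(n, t) = 22, q^n = 16384, Hamming bound = 744, |C| = 553 ≤ bound (satisfied).

Step 1: Compute V_q(n, t) = Σ_{j=0}^1 C(n, j) (q−1)^j.
  j = 0: C(7,0)·(3)^0 = 1·1 = 1.
  j = 1: C(7,1)·(3)^1 = 7·3 = 21.
  V_q(n, t) = 1 + 21 = 22.
Step 2: q^n = 4^7 = 16384.
Step 3: Hamming bound ⌊q^n / V_q(n,t)⌋ = ⌊16384/22⌋ = 744.
Step 4: Compare |C| = 553 to 744: satisfied.
The claimed |C| lies below the Hamming bound.


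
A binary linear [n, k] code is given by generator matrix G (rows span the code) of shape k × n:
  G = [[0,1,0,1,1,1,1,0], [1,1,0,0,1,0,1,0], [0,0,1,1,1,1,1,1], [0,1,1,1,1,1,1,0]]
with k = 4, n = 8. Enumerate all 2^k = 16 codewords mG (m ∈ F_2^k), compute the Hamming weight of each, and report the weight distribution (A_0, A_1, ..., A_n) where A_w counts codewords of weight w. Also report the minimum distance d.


Weight distribution: A_0 = 1, A_1 = 1, A_2 = 1, A_3 = 2, A_4 = 3, A_5 = 5, A_6 = 3. Minimum distance d = 1.

Enumerate all 2^4 = 16 messages m ∈ F_2^4.
For each, compute codeword c = mG in F_2^8, then tally its weight.
  m = 0000 → c = 00000000, weight = 0.
  m = 1000 → c = 01011110, weight = 5.
  m = 0100 → c = 11001010, weight = 4.
  m = 1100 → c = 10010100, weight = 3.
  m = 0010 → c = 00111111, weight = 6.
  m = 1010 → c = 01100001, weight = 3.
  m = 0110 → c = 11110101, weight = 6.
  m = 1110 → c = 10101011, weight = 5.
  m = 0001 → c = 01111110, weight = 6.
  m = 1001 → c = 00100000, weight = 1.
  m = 0101 → c = 10110100, weight = 4.
  m = 1101 → c = 11101010, weight = 5.
  m = 0011 → c = 01000001, weight = 2.
  m = 1011 → c = 00011111, weight = 5.
  m = 0111 → c = 10001011, weight = 4.
  m = 1111 → c = 11010101, weight = 5.
Tally weights:
  weight 0: 1 codewords.
  weight 1: 1 codewords.
  weight 2: 1 codewords.
  weight 3: 2 codewords.
  weight 4: 3 codewords.
  weight 5: 5 codewords.
  weight 6: 3 codewords.
Minimum distance d = smallest w > 0 with A_w > 0 = 1.
Sanity: Σ A_w = 16 = 2^4 = 16 ✓.


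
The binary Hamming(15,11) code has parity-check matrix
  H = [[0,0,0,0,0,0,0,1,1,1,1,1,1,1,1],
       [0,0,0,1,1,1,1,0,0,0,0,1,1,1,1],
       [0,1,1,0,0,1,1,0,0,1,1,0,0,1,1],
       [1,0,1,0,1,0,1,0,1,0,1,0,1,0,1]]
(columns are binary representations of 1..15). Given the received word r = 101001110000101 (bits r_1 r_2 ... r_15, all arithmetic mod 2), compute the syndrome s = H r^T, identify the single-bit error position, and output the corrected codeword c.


s = (1, 0, 0, 1)^T, error position = 9, corrected codeword c = 101001111000101

Compute s = H r^T mod 2 one row at a time:
  s_1 = 1 + 0 + 0 + 0 + 0 + 1 + 0 + 1 = 3 ≡ 1 (mod 2).
  s_2 = 0 + 0 + 1 + 1 + 0 + 1 + 0 + 1 = 4 ≡ 0 (mod 2).
  s_3 = 0 + 1 + 1 + 1 + 0 + 0 + 0 + 1 = 4 ≡ 0 (mod 2).
  s_4 = 1 + 1 + 0 + 1 + 0 + 0 + 1 + 1 = 5 ≡ 1 (mod 2).
s = (1, 0, 0, 1)^T — this equals column 9 of H (binary 1001), so error is at position 9.
Correct: flip bit 9 of r = 101001110000101 to get c = 101001111000101.


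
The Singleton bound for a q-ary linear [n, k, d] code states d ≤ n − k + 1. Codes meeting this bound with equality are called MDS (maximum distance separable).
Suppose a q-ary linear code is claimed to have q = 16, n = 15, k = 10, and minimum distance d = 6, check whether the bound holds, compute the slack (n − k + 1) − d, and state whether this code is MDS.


Singleton RHS = n − k + 1 = 6, slack = 0, bound satisfied, MDS.

Singleton bound: d ≤ n − k + 1.
Here n = 15, k = 10, so n − k + 1 = 6.
Given d = 6, check d ≤ 6: YES.
Slack = (n − k + 1) − d = 0.
The code is MDS (slack = 0).
Description: the claimed parameters are [15, 10, 6]_16; such a code would be MDS (meets Singleton bound).


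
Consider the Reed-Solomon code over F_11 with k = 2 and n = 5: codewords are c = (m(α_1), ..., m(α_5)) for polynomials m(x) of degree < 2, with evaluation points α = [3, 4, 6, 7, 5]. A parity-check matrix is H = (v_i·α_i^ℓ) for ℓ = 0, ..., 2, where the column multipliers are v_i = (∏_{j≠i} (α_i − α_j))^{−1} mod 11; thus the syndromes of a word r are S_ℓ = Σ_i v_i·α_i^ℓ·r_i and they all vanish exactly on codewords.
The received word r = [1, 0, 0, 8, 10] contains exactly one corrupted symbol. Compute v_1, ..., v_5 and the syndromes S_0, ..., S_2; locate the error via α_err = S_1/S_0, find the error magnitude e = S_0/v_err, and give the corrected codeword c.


S = (7, 9, 10), error at position 3, error magnitude e = 2, c = [1, 0, 9, 8, 10].

Step 1: column multipliers v_i = (∏_{j≠i}(α_i − α_j))^{−1} mod 11.
  i = 1 (α = 3): (3−4)(3−6)(3−7)(3−5) = (−1)·(−3)·(−4)·(−2) = 24 ≡ 2, so v_1 = 2^{−1} = 6 (mod 11).
  i = 2 (α = 4): (4−3)(4−6)(4−7)(4−5) = 1·(−2)·(−3)·(−1) = −6 ≡ 5, so v_2 = 5^{−1} = 9 (mod 11).
  i = 3 (α = 6): (6−3)(6−4)(6−7)(6−5) = 3·2·(−1)·1 = −6 ≡ 5, so v_3 = 5^{−1} = 9 (mod 11).
  i = 4 (α = 7): (7−3)(7−4)(7−6)(7−5) = 4·3·1·2 = 24 ≡ 2, so v_4 = 2^{−1} = 6 (mod 11).
  i = 5 (α = 5): (5−3)(5−4)(5−6)(5−7) = 2·1·(−1)·(−2) = 4 ≡ 4, so v_5 = 4^{−1} = 3 (mod 11).
  v = [6, 9, 9, 6, 3].
Step 2: syndromes of r = [1, 0, 0, 8, 10] (all sums mod 11).
  S_0 = Σ v_i r_i = 6·1 + 9·0 + 9·0 + 6·8 + 3·10 = 84 ≡ 7.
  S_1 = Σ v_i α_i r_i = 6·3·1 + 9·4·0 + 9·6·0 + 6·7·8 + 3·5·10 = 504 ≡ 9.
  α_i^2 mod 11 = [9, 5, 3, 5, 3].
  S_2 = Σ v_i α_i^2 r_i = 6·9·1 + 9·5·0 + 9·3·0 + 6·5·8 + 3·3·10 = 384 ≡ 10.
  S = (7, 9, 10) ≠ 0, so r is not a codeword (an error is present).
Step 3: locate the error. For a single error e at position i, S_ℓ = v_i·e·α_i^ℓ, so α_err = S_1/S_0.
  S_0^{−1} = 7^{−1} = 8 (mod 11), so α_err = 9·8 = 72 ≡ 6 = α_3. Error position i = 3.
  Consistency check: S_2/S_1 = 10·5 = 50 ≡ 6 = α_err ✓ (single-error assumption holds).
Step 4: error magnitude e = S_0/v_3 = S_0·∏_{j≠3}(α_3 − α_j) = 7·5 = 35 ≡ 2 (mod 11).
Step 5: correct position 3: c_3 = r_3 − e = 0 − 2 ≡ 9 (mod 11). Hence c = [1, 0, 9, 8, 10].
  Check: interpolating c through the α_i gives m(x) = 4 + 10·x (degree < 2) with m(α_i) = c_i for every i, so c is indeed a codeword.


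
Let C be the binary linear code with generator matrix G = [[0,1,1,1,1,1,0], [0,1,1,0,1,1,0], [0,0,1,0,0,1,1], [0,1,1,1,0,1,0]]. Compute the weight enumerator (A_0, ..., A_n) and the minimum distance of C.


Weight distribution: A_0 = 1, A_1 = 2, A_2 = 2, A_3 = 4, A_4 = 5, A_5 = 2. Minimum distance d = 1.

Enumerate all 2^4 = 16 messages m ∈ F_2^4.
For each, compute codeword c = mG in F_2^7, then tally its weight.
  m = 0000 → c = 0000000, weight = 0.
  m = 1000 → c = 0111110, weight = 5.
  m = 0100 → c = 0110110, weight = 4.
  m = 1100 → c = 0001000, weight = 1.
  m = 0010 → c = 0010011, weight = 3.
  m = 1010 → c = 0101101, weight = 4.
  m = 0110 → c = 0100101, weight = 3.
  m = 1110 → c = 0011011, weight = 4.
  m = 0001 → c = 0111010, weight = 4.
  m = 1001 → c = 0000100, weight = 1.
  m = 0101 → c = 0001100, weight = 2.
  m = 1101 → c = 0110010, weight = 3.
  m = 0011 → c = 0101001, weight = 3.
  m = 1011 → c = 0010111, weight = 4.
  m = 0111 → c = 0011111, weight = 5.
  m = 1111 → c = 0100001, weight = 2.
Tally weights:
  weight 0: 1 codewords.
  weight 1: 2 codewords.
  weight 2: 2 codewords.
  weight 3: 4 codewords.
  weight 4: 5 codewords.
  weight 5: 2 codewords.
Minimum distance d = smallest w > 0 with A_w > 0 = 1.
Sanity: Σ A_w = 16 = 2^4 = 16 ✓.


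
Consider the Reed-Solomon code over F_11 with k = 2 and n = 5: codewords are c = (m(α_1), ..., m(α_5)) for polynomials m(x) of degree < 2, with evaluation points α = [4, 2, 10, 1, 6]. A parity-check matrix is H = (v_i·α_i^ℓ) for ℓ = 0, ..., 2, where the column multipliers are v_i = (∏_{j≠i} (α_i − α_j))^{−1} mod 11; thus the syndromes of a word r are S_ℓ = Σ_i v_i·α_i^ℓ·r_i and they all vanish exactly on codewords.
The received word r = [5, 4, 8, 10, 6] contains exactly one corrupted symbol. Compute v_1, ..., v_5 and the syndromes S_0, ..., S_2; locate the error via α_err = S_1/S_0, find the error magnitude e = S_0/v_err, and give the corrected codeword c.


S = (4, 4, 4), error at position 4, error magnitude e = 1, c = [5, 4, 8, 9, 6].

Step 1: column multipliers v_i = (∏_{j≠i}(α_i − α_j))^{−1} mod 11.
  i = 1 (α = 4): (4−2)(4−10)(4−1)(4−6) = 2·(−6)·3·(−2) = 72 ≡ 6, so v_1 = 6^{−1} = 2 (mod 11).
  i = 2 (α = 2): (2−4)(2−10)(2−1)(2−6) = (−2)·(−8)·1·(−4) = −64 ≡ 2, so v_2 = 2^{−1} = 6 (mod 11).
  i = 3 (α = 10): (10−4)(10−2)(10−1)(10−6) = 6·8·9·4 = 1728 ≡ 1, so v_3 = 1^{−1} = 1 (mod 11).
  i = 4 (α = 1): (1−4)(1−2)(1−10)(1−6) = (−3)·(−1)·(−9)·(−5) = 135 ≡ 3, so v_4 = 3^{−1} = 4 (mod 11).
  i = 5 (α = 6): (6−4)(6−2)(6−10)(6−1) = 2·4·(−4)·5 = −160 ≡ 5, so v_5 = 5^{−1} = 9 (mod 11).
  v = [2, 6, 1, 4, 9].
Step 2: syndromes of r = [5, 4, 8, 10, 6] (all sums mod 11).
  S_0 = Σ v_i r_i = 2·5 + 6·4 + 1·8 + 4·10 + 9·6 = 136 ≡ 4.
  S_1 = Σ v_i α_i r_i = 2·4·5 + 6·2·4 + 1·10·8 + 4·1·10 + 9·6·6 = 532 ≡ 4.
  α_i^2 mod 11 = [5, 4, 1, 1, 3].
  S_2 = Σ v_i α_i^2 r_i = 2·5·5 + 6·4·4 + 1·1·8 + 4·1·10 + 9·3·6 = 356 ≡ 4.
  S = (4, 4, 4) ≠ 0, so r is not a codeword (an error is present).
Step 3: locate the error. For a single error e at position i, S_ℓ = v_i·e·α_i^ℓ, so α_err = S_1/S_0.
  S_0^{−1} = 4^{−1} = 3 (mod 11), so α_err = 4·3 = 12 ≡ 1 = α_4. Error position i = 4.
  Consistency check: S_2/S_1 = 4·3 = 12 ≡ 1 = α_err ✓ (single-error assumption holds).
Step 4: error magnitude e = S_0/v_4 = S_0·∏_{j≠4}(α_4 − α_j) = 4·3 = 12 ≡ 1 (mod 11).
Step 5: correct position 4: c_4 = r_4 − e = 10 − 1 ≡ 9 (mod 11). Hence c = [5, 4, 8, 9, 6].
  Check: interpolating c through the α_i gives m(x) = 3 + 6·x (degree < 2) with m(α_i) = c_i for every i, so c is indeed a codeword.


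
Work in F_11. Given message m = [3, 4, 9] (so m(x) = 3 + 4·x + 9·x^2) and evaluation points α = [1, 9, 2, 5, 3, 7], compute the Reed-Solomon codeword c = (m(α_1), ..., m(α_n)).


c = [5, 9, 3, 6, 8, 10]

Message polynomial: m(x) = 3 + 4·x + 9·x^2 (mod 11).
For each evaluation point α_i, compute m(α_i) mod 11:
  α_1 = 1: Horner steps 9 → 2 → 5, so m(1) = 5.
  α_2 = 9: Horner steps 9 → 8 → 9, so m(9) = 9.
  α_3 = 2: Horner steps 9 → 0 → 3, so m(2) = 3.
  α_4 = 5: Horner steps 9 → 5 → 6, so m(5) = 6.
  α_5 = 3: Horner steps 9 → 9 → 8, so m(3) = 8.
  α_6 = 7: Horner steps 9 → 1 → 10, so m(7) = 10.
Codeword c = [5, 9, 3, 6, 8, 10] ∈ F_11^6.


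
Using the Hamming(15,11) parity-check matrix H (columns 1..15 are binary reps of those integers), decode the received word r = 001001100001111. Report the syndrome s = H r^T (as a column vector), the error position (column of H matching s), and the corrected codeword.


s = (0, 0, 1, 0)^T, error position = 2, corrected codeword c = 011001100001111

Compute s = H r^T mod 2 one row at a time:
  s_1 = 0 + 0 + 0 + 0 + 1 + 1 + 1 + 1 = 4 ≡ 0 (mod 2).
  s_2 = 0 + 0 + 1 + 1 + 1 + 1 + 1 + 1 = 6 ≡ 0 (mod 2).
  s_3 = 0 + 1 + 1 + 1 + 0 + 0 + 1 + 1 = 5 ≡ 1 (mod 2).
  s_4 = 0 + 1 + 0 + 1 + 0 + 0 + 1 + 1 = 4 ≡ 0 (mod 2).
s = (0, 0, 1, 0)^T — this equals column 2 of H (binary 0010), so error is at position 2.
Correct: flip bit 2 of r = 001001100001111 to get c = 011001100001111.


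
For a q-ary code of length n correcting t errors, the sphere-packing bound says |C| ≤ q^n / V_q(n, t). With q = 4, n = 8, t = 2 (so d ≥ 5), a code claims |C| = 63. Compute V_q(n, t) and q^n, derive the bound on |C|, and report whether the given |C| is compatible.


V_q(n, t) = 277, q^n = 65536, Hamming bound = 236, |C| = 63 ≤ bound (satisfied).

Step 1: Compute V_q(n, t) = Σ_{j=0}^2 C(n, j) (q−1)^j.
  j = 0: C(8,0)·(3)^0 = 1·1 = 1.
  j = 1: C(8,1)·(3)^1 = 8·3 = 24.
  j = 2: C(8,2)·(3)^2 = 28·9 = 252.
  V_q(n, t) = 1 + 24 + 252 = 277.
Step 2: q^n = 4^8 = 65536.
Step 3: Hamming bound ⌊q^n / V_q(n,t)⌋ = ⌊65536/277⌋ = 236.
Step 4: Compare |C| = 63 to 236: satisfied.
The claimed |C| lies below the Hamming bound.


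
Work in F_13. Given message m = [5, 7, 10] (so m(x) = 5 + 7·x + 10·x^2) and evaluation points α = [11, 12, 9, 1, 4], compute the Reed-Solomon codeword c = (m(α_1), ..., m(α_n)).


c = [5, 8, 7, 9, 11]

Message polynomial: m(x) = 5 + 7·x + 10·x^2 (mod 13).
For each evaluation point α_i, compute m(α_i) mod 13:
  α_1 = 11: Horner steps 10 → 0 → 5, so m(11) = 5.
  α_2 = 12: Horner steps 10 → 10 → 8, so m(12) = 8.
  α_3 = 9: Horner steps 10 → 6 → 7, so m(9) = 7.
  α_4 = 1: Horner steps 10 → 4 → 9, so m(1) = 9.
  α_5 = 4: Horner steps 10 → 8 → 11, so m(4) = 11.
Codeword c = [5, 8, 7, 9, 11] ∈ F_13^5.


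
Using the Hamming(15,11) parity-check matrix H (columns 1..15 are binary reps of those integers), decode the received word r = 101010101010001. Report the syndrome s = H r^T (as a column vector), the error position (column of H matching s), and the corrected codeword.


s = (1, 1, 0, 1)^T, error position = 13, corrected codeword c = 101010101010101

Compute s = H r^T mod 2 one row at a time:
  s_1 = 0 + 1 + 0 + 1 + 0 + 0 + 0 + 1 = 3 ≡ 1 (mod 2).
  s_2 = 0 + 1 + 0 + 1 + 0 + 0 + 0 + 1 = 3 ≡ 1 (mod 2).
  s_3 = 0 + 1 + 0 + 1 + 0 + 1 + 0 + 1 = 4 ≡ 0 (mod 2).
  s_4 = 1 + 1 + 1 + 1 + 1 + 1 + 0 + 1 = 7 ≡ 1 (mod 2).
s = (1, 1, 0, 1)^T — this equals column 13 of H (binary 1101), so error is at position 13.
Correct: flip bit 13 of r = 101010101010001 to get c = 101010101010101.


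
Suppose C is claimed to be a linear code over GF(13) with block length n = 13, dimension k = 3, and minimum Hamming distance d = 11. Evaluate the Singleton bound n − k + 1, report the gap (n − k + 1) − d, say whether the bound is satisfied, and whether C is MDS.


Singleton RHS = n − k + 1 = 11, slack = 0, bound satisfied, MDS.

Singleton bound: d ≤ n − k + 1.
Here n = 13, k = 3, so n − k + 1 = 11.
Given d = 11, check d ≤ 11: YES.
Slack = (n − k + 1) − d = 0.
The code is MDS (slack = 0).
Description: the claimed parameters are [13, 3, 11]_13; such a code would be MDS (meets Singleton bound).


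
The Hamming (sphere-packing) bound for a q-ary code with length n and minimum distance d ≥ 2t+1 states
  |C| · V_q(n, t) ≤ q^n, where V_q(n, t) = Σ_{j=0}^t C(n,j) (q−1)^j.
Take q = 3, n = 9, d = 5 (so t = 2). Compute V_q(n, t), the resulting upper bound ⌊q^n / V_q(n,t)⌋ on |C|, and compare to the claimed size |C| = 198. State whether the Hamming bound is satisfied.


V_q(n, t) = 163, q^n = 19683, Hamming bound = 120, |C| = 198 > bound (violated).

Step 1: Compute V_q(n, t) = Σ_{j=0}^2 C(n, j) (q−1)^j.
  j = 0: C(9,0)·(2)^0 = 1·1 = 1.
  j = 1: C(9,1)·(2)^1 = 9·2 = 18.
  j = 2: C(9,2)·(2)^2 = 36·4 = 144.
  V_q(n, t) = 1 + 18 + 144 = 163.
Step 2: q^n = 3^9 = 19683.
Step 3: Hamming bound ⌊q^n / V_q(n,t)⌋ = ⌊19683/163⌋ = 120.
Step 4: Compare |C| = 198 to 120: violated.
The claimed |C| lies above the Hamming bound, so no 3-ary code of length 9 with d ≥ 5 can have 198 codewords.


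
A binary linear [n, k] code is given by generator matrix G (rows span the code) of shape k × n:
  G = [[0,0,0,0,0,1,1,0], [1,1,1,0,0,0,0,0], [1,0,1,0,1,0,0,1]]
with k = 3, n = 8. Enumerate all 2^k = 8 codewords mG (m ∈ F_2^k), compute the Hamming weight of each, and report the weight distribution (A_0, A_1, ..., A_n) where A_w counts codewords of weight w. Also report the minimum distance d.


Weight distribution: A_0 = 1, A_2 = 1, A_3 = 2, A_4 = 1, A_5 = 2, A_6 = 1. Minimum distance d = 2.

Enumerate all 2^3 = 8 messages m ∈ F_2^3.
For each, compute codeword c = mG in F_2^8, then tally its weight.
  m = 000 → c = 00000000, weight = 0.
  m = 100 → c = 00000110, weight = 2.
  m = 010 → c = 11100000, weight = 3.
  m = 110 → c = 11100110, weight = 5.
  m = 001 → c = 10101001, weight = 4.
  m = 101 → c = 10101111, weight = 6.
  m = 011 → c = 01001001, weight = 3.
  m = 111 → c = 01001111, weight = 5.
Tally weights:
  weight 0: 1 codewords.
  weight 2: 1 codewords.
  weight 3: 2 codewords.
  weight 4: 1 codewords.
  weight 5: 2 codewords.
  weight 6: 1 codewords.
Minimum distance d = smallest w > 0 with A_w > 0 = 2.
Sanity: Σ A_w = 8 = 2^3 = 8 ✓.
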